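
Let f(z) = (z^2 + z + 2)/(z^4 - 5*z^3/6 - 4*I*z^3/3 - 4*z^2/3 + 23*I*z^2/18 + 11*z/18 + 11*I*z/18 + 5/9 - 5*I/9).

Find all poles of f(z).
The singularities of f are the zeros of the denominator. Factoring,
  z^4 - 5*z^3/6 - 4*I*z^3/3 - 4*z^2/3 + 23*I*z^2/18 + 11*z/18 + 11*I*z/18 + 5/9 - 5*I/9 = (z + 1/2 - I)*(z + 2/3)*(z - 1)*(z - 1 - I/3)
so the candidates are z = -1/2 + I, z = -2/3, z = 1, z = 1 + I/3.

Check the numerator P(z) = z^2 + z + 2 at each one:
  P(-1/2 + I) = 3/4 ≠ 0, so z = -1/2 + I is a (simple) pole.
  P(-2/3) = 16/9 ≠ 0, so z = -2/3 is a (simple) pole.
  P(1) = 4 ≠ 0, so z = 1 is a (simple) pole.
  P(1 + I/3) = 35/9 + I ≠ 0, so z = 1 + I/3 is a (simple) pole.

Poles of f: {-2/3, -1/2 + I, 1, 1 + I/3}

Final answer: {-2/3, -1/2 + I, 1, 1 + I/3}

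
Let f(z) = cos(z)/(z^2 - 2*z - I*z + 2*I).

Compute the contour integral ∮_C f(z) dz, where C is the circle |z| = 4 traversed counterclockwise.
By the residue theorem, ∮_C f(z) dz = 2πi · (sum of the residues of f at the poles inside |z| = 4).

The denominator factors as (z - I)*(z - 2), so the singularities of f are simple poles at z = I, z = 2.
  |I|² = 1 < 16 = 4², so this pole is inside the contour.
  |2|² = 4 < 16 = 4², so this pole is inside the contour.

With P(z) = cos(z) and Q(z) = z^2 - 2*z - I*z + 2*I, each pole is simple, so Res(f, z₀) = P(z₀)/Q'(z₀) with Q'(z) = 2*z - 2 - I.
  Res(f, I) = P(I)/Q'(I) = (cosh(1))/(-2 + I) = (-2/5 - I/5)*cosh(1)
  Res(f, 2) = P(2)/Q'(2) = (cos(2))/(2 - I) = (2/5 + I/5)*cos(2)

Sum of residues inside C: (-2/5 - I/5)*cosh(1) + (2/5 + I/5)*cos(2)
∮_C f(z) dz = 2πi · ((-2/5 - I/5)*cosh(1) + (2/5 + I/5)*cos(2)) = pi*(2/5 - 4*I/5)*cosh(1) + pi*(-2/5 + 4*I/5)*cos(2)

Final answer: pi*(2/5 - 4*I/5)*cosh(1) + pi*(-2/5 + 4*I/5)*cos(2)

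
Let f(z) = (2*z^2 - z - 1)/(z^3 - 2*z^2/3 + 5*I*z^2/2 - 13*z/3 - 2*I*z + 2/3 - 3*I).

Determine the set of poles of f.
The singularities of f are the zeros of the denominator. Factoring,
  z^3 - 2*z^2/3 + 5*I*z^2/2 - 13*z/3 - 2*I*z + 2/3 - 3*I = (z + 1/3 + I)*(z + 1 + I)*(z - 2 + I/2)
so the candidates are z = -1/3 - I, z = -1 - I, z = 2 - I/2.

Check the numerator P(z) = 2*z^2 - z - 1 at each one:
  P(-1/3 - I) = -22/9 + 7*I/3 ≠ 0, so z = -1/3 - I is a (simple) pole.
  P(-1 - I) = 5*I ≠ 0, so z = -1 - I is a (simple) pole.
  P(2 - I/2) = 9/2 - 7*I/2 ≠ 0, so z = 2 - I/2 is a (simple) pole.

Poles of f: {-1 - I, -1/3 - I, 2 - I/2}

Final answer: {-1 - I, -1/3 - I, 2 - I/2}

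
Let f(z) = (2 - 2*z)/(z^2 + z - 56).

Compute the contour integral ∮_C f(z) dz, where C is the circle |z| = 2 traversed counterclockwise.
0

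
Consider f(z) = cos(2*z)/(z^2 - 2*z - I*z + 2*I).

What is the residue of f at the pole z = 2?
Write f(z) = P(z)/Q(z) with P(z) = cos(2*z) and Q(z) = z^2 - 2*z - I*z + 2*I.
The denominator factors as Q(z) = (z - 2)*(z - I), so z = 2 is a simple zero of Q and P is analytic there; z = 2 is therefore a simple pole and
  Res(f, z₀) = P(z₀)/Q'(z₀).

Q'(z) = 2*z - 2 - I, so Q'(2) = 2 - I.
P(2) = cos(4).

Res(f, 2) = (cos(4))/(2 - I) = (2/5 + I/5)*cos(4)

Final answer: (2/5 + I/5)*cos(4)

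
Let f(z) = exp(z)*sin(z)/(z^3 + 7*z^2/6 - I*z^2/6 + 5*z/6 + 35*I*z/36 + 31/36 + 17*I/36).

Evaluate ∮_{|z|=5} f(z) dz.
By the residue theorem, ∮_C f(z) dz = 2πi · (sum of the residues of f at the poles inside |z| = 5).

The denominator factors as (z + 1/2 - 2*I/3)*(z + 1 - I/2)*(z - 1/3 + I), so the singularities of f are simple poles at z = -1/2 + 2*I/3, z = -1 + I/2, z = 1/3 - I.
  |-1/2 + 2*I/3|² = 25/36 < 25 = 5², so this pole is inside the contour.
  |-1 + I/2|² = 5/4 < 25 = 5², so this pole is inside the contour.
  |1/3 - I|² = 10/9 < 25 = 5², so this pole is inside the contour.

With P(z) = exp(z)*sin(z) and Q(z) = z^3 + 7*z^2/6 - I*z^2/6 + 5*z/6 + 35*I*z/36 + 31/36 + 17*I/36, each pole is simple, so Res(f, z₀) = P(z₀)/Q'(z₀) with Q'(z) = 3*z^2 + 7*z/3 - I*z/3 + 5/6 + 35*I/36.
  Res(f, -1/2 + 2*I/3) = P(-1/2 + 2*I/3)/Q'(-1/2 + 2*I/3) = (-exp(-1/2 + 2*I/3)*sin(1/2 - 2*I/3))/(-25/36 + 25*I/36) = (18/25 + 18*I/25)*exp(-1/2 + 2*I/3)*sin(1/2 - 2*I/3)
  Res(f, -1 + I/2) = P(-1 + I/2)/Q'(-1 + I/2) = (-exp(-1 + I/2)*sin(1 - I/2))/(11/12 - 19*I/36) = (-594/725 - 342*I/725)*exp(-1 + I/2)*sin(1 - I/2)
  Res(f, 1/3 - I) = P(1/3 - I)/Q'(1/3 - I) = (exp(1/3 - I)*sin(1/3 - I))/(-25/18 - 125*I/36) = (-72/725 + 36*I/145)*exp(1/3 - I)*sin(1/3 - I)

Sum of residues inside C: (-594/725 - 342*I/725)*exp(-1 + I/2)*sin(1 - I/2) + (-72/725 + 36*I/145)*exp(1/3 - I)*sin(1/3 - I) + (18/25 + 18*I/25)*exp(-1/2 + 2*I/3)*sin(1/2 - 2*I/3)
∮_C f(z) dz = 2πi · ((-594/725 - 342*I/725)*exp(-1 + I/2)*sin(1 - I/2) + (-72/725 + 36*I/145)*exp(1/3 - I)*sin(1/3 - I) + (18/25 + 18*I/25)*exp(-1/2 + 2*I/3)*sin(1/2 - 2*I/3)) = pi*(684/725 - 1188*I/725)*exp(-1 + I/2)*sin(1 - I/2) + pi*(-36/25 + 36*I/25)*exp(-1/2 + 2*I/3)*sin(1/2 - 2*I/3) + pi*(-72/145 - 144*I/725)*exp(1/3 - I)*sin(1/3 - I)

Final answer: pi*(684/725 - 1188*I/725)*exp(-1 + I/2)*sin(1 - I/2) + pi*(-36/25 + 36*I/25)*exp(-1/2 + 2*I/3)*sin(1/2 - 2*I/3) + pi*(-72/145 - 144*I/725)*exp(1/3 - I)*sin(1/3 - I)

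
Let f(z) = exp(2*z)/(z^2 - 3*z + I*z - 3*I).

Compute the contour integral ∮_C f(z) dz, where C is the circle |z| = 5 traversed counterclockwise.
By the residue theorem, ∮_C f(z) dz = 2πi · (sum of the residues of f at the poles inside |z| = 5).

The denominator factors as (z - 3)*(z + I), so the singularities of f are simple poles at z = 3, z = -I.
  |3|² = 9 < 25 = 5², so this pole is inside the contour.
  |-I|² = 1 < 25 = 5², so this pole is inside the contour.

With P(z) = exp(2*z) and Q(z) = z^2 - 3*z + I*z - 3*I, each pole is simple, so Res(f, z₀) = P(z₀)/Q'(z₀) with Q'(z) = 2*z - 3 + I.
  Res(f, 3) = P(3)/Q'(3) = (exp(6))/(3 + I) = (3/10 - I/10)*exp(6)
  Res(f, -I) = P(-I)/Q'(-I) = (exp(-2*I))/(-3 - I) = (-3/10 + I/10)*exp(-2*I)

Sum of residues inside C: (3/10 - I/10)*exp(6) + (-3/10 + I/10)*exp(-2*I)
∮_C f(z) dz = 2πi · ((3/10 - I/10)*exp(6) + (-3/10 + I/10)*exp(-2*I)) = pi*(-1/5 - 3*I/5)*exp(-2*I) + pi*(1/5 + 3*I/5)*exp(6)

Final answer: pi*(-1/5 - 3*I/5)*exp(-2*I) + pi*(1/5 + 3*I/5)*exp(6)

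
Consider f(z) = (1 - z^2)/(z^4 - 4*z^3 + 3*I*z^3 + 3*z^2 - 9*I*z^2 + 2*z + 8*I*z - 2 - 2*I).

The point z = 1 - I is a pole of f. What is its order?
Factor the denominator:
  z^4 - 4*z^3 + 3*I*z^3 + 3*z^2 - 9*I*z^2 + 2*z + 8*I*z - 2 - 2*I = (z - 1 + I)^3*(z - 1)

The numerator P(z) = 1 - z^2 has P(1 - I) = 1 + 2*I ≠ 0, so no factor of (z - 1 + I) cancels.
Near z = 1 - I we can therefore write f(z) = g(z)/(z - 1 + I)^3 with g analytic at 1 - I and g(1 - I) ≠ 0 (g is the numerator divided by the remaining denominator factors).

Hence z = 1 - I is a pole of order 3.

Final answer: 3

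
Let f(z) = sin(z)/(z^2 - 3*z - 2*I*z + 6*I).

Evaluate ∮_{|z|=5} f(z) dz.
By the residue theorem, ∮_C f(z) dz = 2πi · (sum of the residues of f at the poles inside |z| = 5).

The denominator factors as (z - 3)*(z - 2*I), so the singularities of f are simple poles at z = 3, z = 2*I.
  |3|² = 9 < 25 = 5², so this pole is inside the contour.
  |2*I|² = 4 < 25 = 5², so this pole is inside the contour.

With P(z) = sin(z) and Q(z) = z^2 - 3*z - 2*I*z + 6*I, each pole is simple, so Res(f, z₀) = P(z₀)/Q'(z₀) with Q'(z) = 2*z - 3 - 2*I.
  Res(f, 3) = P(3)/Q'(3) = (sin(3))/(3 - 2*I) = (3/13 + 2*I/13)*sin(3)
  Res(f, 2*I) = P(2*I)/Q'(2*I) = (I*sinh(2))/(-3 + 2*I) = (2/13 - 3*I/13)*sinh(2)

Sum of residues inside C: (2/13 - 3*I/13)*sinh(2) + (3/13 + 2*I/13)*sin(3)
∮_C f(z) dz = 2πi · ((2/13 - 3*I/13)*sinh(2) + (3/13 + 2*I/13)*sin(3)) = pi*(-4/13 + 6*I/13)*sin(3) + pi*(6/13 + 4*I/13)*sinh(2)

Final answer: pi*(-4/13 + 6*I/13)*sin(3) + pi*(6/13 + 4*I/13)*sinh(2)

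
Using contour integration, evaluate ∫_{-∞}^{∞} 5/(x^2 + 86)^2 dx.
Let f(z) = 5/(z^2 + 86)^2. The denominator has no real zeros and deg Q - deg P = 4 ≥ 2, so the integral of f over the upper semicircle |z| = R tends to 0 as R → ∞. Closing the contour in the upper half-plane,
  ∫_{-∞}^{∞} f(x) dx = 2πi · Σ Res(f, z_k)  over the poles with Im z_k > 0.

Zeros of the denominator: z^2 + 86 = 0 gives z = ±sqrt(86)*I.
Upper half-plane: z = sqrt(86)*I (a pole of order 2).

Write f(z) = g(z)/(z - sqrt(86)*I)^2 with g(z) = 5/(z + sqrt(86)*I)^2. For a double pole, Res(f, z₀) = g'(z₀):
  g'(z) = -10/(z + sqrt(86)*I)^3
  Res(f, sqrt(86)*I) = g'(sqrt(86)*I) = -5*sqrt(86)*I/29584

∫_{-∞}^{∞} f(x) dx = 2πi · (-5*sqrt(86)*I/29584) = 5*sqrt(86)*pi/14792

Final answer: 5*sqrt(86)*pi/14792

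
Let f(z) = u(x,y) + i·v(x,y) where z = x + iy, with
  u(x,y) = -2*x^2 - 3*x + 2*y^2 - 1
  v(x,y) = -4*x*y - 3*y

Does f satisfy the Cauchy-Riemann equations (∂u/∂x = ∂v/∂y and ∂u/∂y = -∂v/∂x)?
∂u/∂x = -4*x - 3
∂v/∂y = -4*x - 3
∂u/∂y = 4*y
∂v/∂x = -4*y
∂u/∂x = ∂v/∂y and ∂u/∂y = -∂v/∂x hold identically; f is analytic.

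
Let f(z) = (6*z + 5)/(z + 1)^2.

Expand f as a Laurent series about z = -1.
Put w = z - (-1), i.e. z = w - 1. The denominator is w^2, so it suffices to rewrite the numerator in powers of w.

P(z) = 6*z + 5
P(w - 1) = -1 + 6*w

Dividing each term by w^2:
  f = -1/w^2 + 6/w

Substituting back w = z + 1:
  f(z) = -1/(z + 1)^2 + 6/(z + 1)

The series is finite because the numerator is a polynomial; the negative powers form the principal part, and the coefficient of 1/(z + 1) gives Res(f, -1) = 6.

Final answer: -1/(z + 1)^2 + 6/(z + 1)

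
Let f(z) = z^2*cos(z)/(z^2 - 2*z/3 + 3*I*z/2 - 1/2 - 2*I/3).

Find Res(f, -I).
(24/25 - 18*I/25)*cosh(1)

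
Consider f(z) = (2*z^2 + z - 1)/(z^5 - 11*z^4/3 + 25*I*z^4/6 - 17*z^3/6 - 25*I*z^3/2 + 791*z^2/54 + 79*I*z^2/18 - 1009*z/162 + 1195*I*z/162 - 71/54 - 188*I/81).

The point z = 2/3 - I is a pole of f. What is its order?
Factor the denominator:
  z^5 - 11*z^4/3 + 25*I*z^4/6 - 17*z^3/6 - 25*I*z^3/2 + 791*z^2/54 + 79*I*z^2/18 - 1009*z/162 + 1195*I*z/162 - 71/54 - 188*I/81 = (z - 2/3 + I)^3*(z + 1/3 + 2*I/3)*(z - 2 + I/2)

The numerator P(z) = 2*z^2 + z - 1 has P(2/3 - I) = -13/9 - 11*I/3 ≠ 0, so no factor of (z - 2/3 + I) cancels.
Near z = 2/3 - I we can therefore write f(z) = g(z)/(z - 2/3 + I)^3 with g analytic at 2/3 - I and g(2/3 - I) ≠ 0 (g is the numerator divided by the remaining denominator factors).

Hence z = 2/3 - I is a pole of order 3.

Final answer: 3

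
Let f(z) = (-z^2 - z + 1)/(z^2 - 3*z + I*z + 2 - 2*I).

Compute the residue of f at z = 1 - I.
-3/2 - 3*I/2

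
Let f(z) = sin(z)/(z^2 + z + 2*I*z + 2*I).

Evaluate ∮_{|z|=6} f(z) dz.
By the residue theorem, ∮_C f(z) dz = 2πi · (sum of the residues of f at the poles inside |z| = 6).

The denominator factors as (z + 1)*(z + 2*I), so the singularities of f are simple poles at z = -1, z = -2*I.
  |-1|² = 1 < 36 = 6², so this pole is inside the contour.
  |-2*I|² = 4 < 36 = 6², so this pole is inside the contour.

With P(z) = sin(z) and Q(z) = z^2 + z + 2*I*z + 2*I, each pole is simple, so Res(f, z₀) = P(z₀)/Q'(z₀) with Q'(z) = 2*z + 1 + 2*I.
  Res(f, -1) = P(-1)/Q'(-1) = (-sin(1))/(-1 + 2*I) = (1/5 + 2*I/5)*sin(1)
  Res(f, -2*I) = P(-2*I)/Q'(-2*I) = (-I*sinh(2))/(1 - 2*I) = (2/5 - I/5)*sinh(2)

Sum of residues inside C: (2/5 - I/5)*sinh(2) + (1/5 + 2*I/5)*sin(1)
∮_C f(z) dz = 2πi · ((2/5 - I/5)*sinh(2) + (1/5 + 2*I/5)*sin(1)) = pi*(-4/5 + 2*I/5)*sin(1) + pi*(2/5 + 4*I/5)*sinh(2)

Final answer: pi*(-4/5 + 2*I/5)*sin(1) + pi*(2/5 + 4*I/5)*sinh(2)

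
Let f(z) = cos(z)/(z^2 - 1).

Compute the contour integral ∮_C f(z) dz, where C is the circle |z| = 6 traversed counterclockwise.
By the residue theorem, ∮_C f(z) dz = 2πi · (sum of the residues of f at the poles inside |z| = 6).

The denominator factors as (z + 1)*(z - 1), so the singularities of f are simple poles at z = -1, z = 1.
  |-1|² = 1 < 36 = 6², so this pole is inside the contour.
  |1|² = 1 < 36 = 6², so this pole is inside the contour.

With P(z) = cos(z) and Q(z) = z^2 - 1, each pole is simple, so Res(f, z₀) = P(z₀)/Q'(z₀) with Q'(z) = 2*z.
  Res(f, -1) = P(-1)/Q'(-1) = (cos(1))/(-2) = -cos(1)/2
  Res(f, 1) = P(1)/Q'(1) = (cos(1))/(2) = cos(1)/2

Sum of residues inside C: 0
∮_C f(z) dz = 2πi · (0) = 0

Final answer: 0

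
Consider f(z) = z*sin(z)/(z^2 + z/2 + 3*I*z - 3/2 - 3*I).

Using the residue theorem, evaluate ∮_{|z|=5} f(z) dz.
By the residue theorem, ∮_C f(z) dz = 2πi · (sum of the residues of f at the poles inside |z| = 5).

The denominator factors as (z + 3/2 + 3*I)*(z - 1), so the singularities of f are simple poles at z = -3/2 - 3*I, z = 1.
  |-3/2 - 3*I|² = 45/4 < 25 = 5², so this pole is inside the contour.
  |1|² = 1 < 25 = 5², so this pole is inside the contour.

With P(z) = z*sin(z) and Q(z) = z^2 + z/2 + 3*I*z - 3/2 - 3*I, each pole is simple, so Res(f, z₀) = P(z₀)/Q'(z₀) with Q'(z) = 2*z + 1/2 + 3*I.
  Res(f, -3/2 - 3*I) = P(-3/2 - 3*I)/Q'(-3/2 - 3*I) = ((3/2 + 3*I)*sin(3/2 + 3*I))/(-5/2 - 3*I) = (-51/61 - 12*I/61)*sin(3/2 + 3*I)
  Res(f, 1) = P(1)/Q'(1) = (sin(1))/(5/2 + 3*I) = (10/61 - 12*I/61)*sin(1)

Sum of residues inside C: (-51/61 - 12*I/61)*sin(3/2 + 3*I) + (10/61 - 12*I/61)*sin(1)
∮_C f(z) dz = 2πi · ((-51/61 - 12*I/61)*sin(3/2 + 3*I) + (10/61 - 12*I/61)*sin(1)) = pi*(24/61 - 102*I/61)*sin(3/2 + 3*I) + pi*(24/61 + 20*I/61)*sin(1)

Final answer: pi*(24/61 - 102*I/61)*sin(3/2 + 3*I) + pi*(24/61 + 20*I/61)*sin(1)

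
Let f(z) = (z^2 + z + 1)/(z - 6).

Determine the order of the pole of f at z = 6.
1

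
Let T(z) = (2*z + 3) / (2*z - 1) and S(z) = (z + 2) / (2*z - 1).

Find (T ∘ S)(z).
(T ∘ S)(z) = T(S(z)) = ((2)*S(z) + (3))/((2)*S(z) + (-1)). Multiply numerator and denominator by 2*z - 1:
  numerator:   (2)*(z + 2) + (3)*(2*z - 1) = 8*z + 1
  denominator: (2)*(z + 2) + (-1)*(2*z - 1) = 5
(T ∘ S)(z) = (8*z + 1)/5

Final answer: (8*z + 1)/5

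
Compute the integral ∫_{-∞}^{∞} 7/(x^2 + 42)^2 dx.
Let f(z) = 7/(z^2 + 42)^2. The denominator has no real zeros and deg Q - deg P = 4 ≥ 2, so the integral of f over the upper semicircle |z| = R tends to 0 as R → ∞. Closing the contour in the upper half-plane,
  ∫_{-∞}^{∞} f(x) dx = 2πi · Σ Res(f, z_k)  over the poles with Im z_k > 0.

Zeros of the denominator: z^2 + 42 = 0 gives z = ±sqrt(42)*I.
Upper half-plane: z = sqrt(42)*I (a pole of order 2).

Write f(z) = g(z)/(z - sqrt(42)*I)^2 with g(z) = 7/(z + sqrt(42)*I)^2. For a double pole, Res(f, z₀) = g'(z₀):
  g'(z) = -14/(z + sqrt(42)*I)^3
  Res(f, sqrt(42)*I) = g'(sqrt(42)*I) = -sqrt(42)*I/1008

∫_{-∞}^{∞} f(x) dx = 2πi · (-sqrt(42)*I/1008) = sqrt(42)*pi/504

Final answer: sqrt(42)*pi/504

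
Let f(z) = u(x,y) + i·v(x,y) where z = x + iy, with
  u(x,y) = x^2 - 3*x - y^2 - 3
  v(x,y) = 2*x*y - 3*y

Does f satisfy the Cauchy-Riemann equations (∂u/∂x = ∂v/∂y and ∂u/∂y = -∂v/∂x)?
∂u/∂x = 2*x - 3
∂v/∂y = 2*x - 3
∂u/∂y = -2*y
∂v/∂x = 2*y
∂u/∂x = ∂v/∂y and ∂u/∂y = -∂v/∂x hold identically; f is analytic.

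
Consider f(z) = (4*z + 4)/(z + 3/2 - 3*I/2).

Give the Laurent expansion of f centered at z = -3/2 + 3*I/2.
Put w = z - (-3/2 + 3*I/2), i.e. z = w - 3/2 + 3*I/2. The denominator is w, so it suffices to rewrite the numerator in powers of w.

P(z) = 4*z + 4
P(w - 3/2 + 3*I/2) = -2 + 6*I + 4*w

Dividing each term by w:
  f = (-2 + 6*I)/w + 4

Substituting back w = z + 3/2 - 3*I/2:
  f(z) = (-2 + 6*I)/(z + 3/2 - 3*I/2) + 4

The series is finite because the numerator is a polynomial; the negative powers form the principal part, and the coefficient of 1/(z + 3/2 - 3*I/2) gives Res(f, -3/2 + 3*I/2) = -2 + 6*I.

Final answer: (-2 + 6*I)/(z + 3/2 - 3*I/2) + 4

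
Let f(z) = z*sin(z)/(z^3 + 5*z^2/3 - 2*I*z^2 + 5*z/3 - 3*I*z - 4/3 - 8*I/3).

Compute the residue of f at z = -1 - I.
(-9/205 - 42*I/205)*sin(1 + I)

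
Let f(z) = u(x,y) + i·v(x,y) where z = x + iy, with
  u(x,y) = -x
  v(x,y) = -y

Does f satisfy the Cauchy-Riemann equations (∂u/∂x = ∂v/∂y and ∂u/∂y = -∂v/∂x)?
∂u/∂x = -1
∂v/∂y = -1
∂u/∂y = 0
∂v/∂x = 0
∂u/∂x = ∂v/∂y and ∂u/∂y = -∂v/∂x hold identically; f is analytic.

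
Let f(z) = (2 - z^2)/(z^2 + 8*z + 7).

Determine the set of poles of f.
The singularities of f are the zeros of the denominator. Factoring,
  z^2 + 8*z + 7 = (z + 7)*(z + 1)
so the candidates are z = -7, z = -1.

Check the numerator P(z) = 2 - z^2 at each one:
  P(-7) = -47 ≠ 0, so z = -7 is a (simple) pole.
  P(-1) = 1 ≠ 0, so z = -1 is a (simple) pole.

Poles of f: {-7, -1}

Final answer: {-7, -1}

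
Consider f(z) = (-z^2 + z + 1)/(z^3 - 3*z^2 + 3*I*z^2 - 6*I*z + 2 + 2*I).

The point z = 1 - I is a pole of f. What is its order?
Factor the denominator:
  z^3 - 3*z^2 + 3*I*z^2 - 6*I*z + 2 + 2*I = (z - 1 + I)^3

The numerator P(z) = -z^2 + z + 1 has P(1 - I) = 2 + I ≠ 0, so no factor of (z - 1 + I) cancels.
Near z = 1 - I we can therefore write f(z) = g(z)/(z - 1 + I)^3 with g analytic at 1 - I and g(1 - I) ≠ 0 (g is just the numerator).

Hence z = 1 - I is a pole of order 3.

Final answer: 3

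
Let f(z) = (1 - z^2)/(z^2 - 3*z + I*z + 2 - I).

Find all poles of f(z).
The singularities of f are the zeros of the denominator. Factoring,
  z^2 - 3*z + I*z + 2 - I = (z - 2 + I)*(z - 1)
so the candidates are z = 2 - I, z = 1.

Check the numerator P(z) = 1 - z^2 at each one:
  P(2 - I) = -2 + 4*I ≠ 0, so z = 2 - I is a (simple) pole.
  P(1) = 0, so the factor (z - 1) cancels and z = 1 is only a removable singularity, not a pole.

Poles of f: {2 - I}

Final answer: {2 - I}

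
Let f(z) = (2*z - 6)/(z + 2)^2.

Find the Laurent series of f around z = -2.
Put w = z - (-2), i.e. z = w - 2. The denominator is w^2, so it suffices to rewrite the numerator in powers of w.

P(z) = 2*z - 6
P(w - 2) = -10 + 2*w

Dividing each term by w^2:
  f = -10/w^2 + 2/w

Substituting back w = z + 2:
  f(z) = -10/(z + 2)^2 + 2/(z + 2)

The series is finite because the numerator is a polynomial; the negative powers form the principal part, and the coefficient of 1/(z + 2) gives Res(f, -2) = 2.

Final answer: -10/(z + 2)^2 + 2/(z + 2)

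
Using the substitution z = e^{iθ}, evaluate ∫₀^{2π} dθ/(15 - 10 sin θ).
Call the integral J. The integrand is 2π-periodic and we integrate over a full period, so shifting θ does not change the value (θ → θ + π/2 turns sin θ into cos θ; θ → θ + π flips the sign of the trig term). Hence
  J = ∫₀^{2π} dθ/(15 + 10 cos θ).
Put z = e^{iθ}: then cos θ = (z + 1/z)/2, dθ = dz/(iz), and z runs once counterclockwise around |z| = 1:
  J = ∮_{|z|=1} 1/(15 + 10*(z + 1/z)/2) · dz/(iz) = (2/i) ∮_{|z|=1} dz/(10*z^2 + 30*z + 10).
The roots of 10*z^2 + 30*z + 10 are z = (-15 ± sqrt(15^2 - 10^2))/10, with sqrt(125) = 5*sqrt(5); their product is 1, so only z₊ = -3/2 + sqrt(5)/2 lies inside the unit circle (z₋ = -3/2 - sqrt(5)/2 lies outside).
z₊ is a simple zero of q(z) = 10*z^2 + 30*z + 10, so Res(1/q, z₊) = 1/q'(z₊) with q'(z) = 20*z + 30; and q'(z₊) = 10*(z₊ - z₋) = 10*sqrt(5).
Therefore J = (2/i) · 2πi · 1/(10*sqrt(5)) = 2*pi/(5*sqrt(5)) = 2*sqrt(5)*pi/25

Final answer: 2*sqrt(5)*pi/25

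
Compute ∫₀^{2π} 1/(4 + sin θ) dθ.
Call the integral J. The integrand is 2π-periodic and we integrate over a full period, so shifting θ does not change the value (θ → θ + π/2 turns sin θ into cos θ). Hence
  J = ∫₀^{2π} dθ/(4 + cos θ).
Put z = e^{iθ}: then cos θ = (z + 1/z)/2, dθ = dz/(iz), and z runs once counterclockwise around |z| = 1:
  J = ∮_{|z|=1} 1/(4 + (z + 1/z)/2) · dz/(iz) = (2/i) ∮_{|z|=1} dz/(z^2 + 8*z + 1).
The roots of z^2 + 8*z + 1 are z = (-4 ± sqrt(4^2 - 1^2)), with sqrt(15) = sqrt(15); their product is 1, so only z₊ = -4 + sqrt(15) lies inside the unit circle (z₋ = -4 - sqrt(15) lies outside).
z₊ is a simple zero of q(z) = z^2 + 8*z + 1, so Res(1/q, z₊) = 1/q'(z₊) with q'(z) = 2*z + 8; and q'(z₊) = (z₊ - z₋) = 2*sqrt(15).
Therefore J = (2/i) · 2πi · 1/(2*sqrt(15)) = 2*pi/(sqrt(15)) = 2*sqrt(15)*pi/15

Final answer: 2*sqrt(15)*pi/15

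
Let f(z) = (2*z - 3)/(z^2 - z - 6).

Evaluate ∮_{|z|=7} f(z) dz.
4*I*pi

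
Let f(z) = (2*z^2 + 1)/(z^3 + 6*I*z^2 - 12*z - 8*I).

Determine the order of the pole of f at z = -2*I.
Factor the denominator:
  z^3 + 6*I*z^2 - 12*z - 8*I = (z + 2*I)^3

The numerator P(z) = 2*z^2 + 1 has P(-2*I) = -7 ≠ 0, so no factor of (z + 2*I) cancels.
Near z = -2*I we can therefore write f(z) = g(z)/(z + 2*I)^3 with g analytic at -2*I and g(-2*I) ≠ 0 (g is just the numerator).

Hence z = -2*I is a pole of order 3.

Final answer: 3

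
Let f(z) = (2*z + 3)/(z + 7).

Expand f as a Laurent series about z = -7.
Put w = z - (-7), i.e. z = w - 7. The denominator is w, so it suffices to rewrite the numerator in powers of w.

P(z) = 2*z + 3
P(w - 7) = -11 + 2*w

Dividing each term by w:
  f = -11/w + 2

Substituting back w = z + 7:
  f(z) = -11/(z + 7) + 2

The series is finite because the numerator is a polynomial; the negative powers form the principal part, and the coefficient of 1/(z + 7) gives Res(f, -7) = -11.

Final answer: -11/(z + 7) + 2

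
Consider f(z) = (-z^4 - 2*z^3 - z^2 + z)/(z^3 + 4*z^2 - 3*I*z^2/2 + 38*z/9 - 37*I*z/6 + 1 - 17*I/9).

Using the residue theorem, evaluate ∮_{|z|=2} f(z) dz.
By the residue theorem, ∮_C f(z) dz = 2πi · (sum of the residues of f at the poles inside |z| = 2).

The denominator factors as (z + 2/3 - 2*I)*(z + 3 + I/2)*(z + 1/3), so the singularities of f are simple poles at z = -2/3 + 2*I, z = -3 - I/2, z = -1/3.
  |-2/3 + 2*I|² = 40/9 > 4 = 2², so this pole is outside the contour.
  |-3 - I/2|² = 37/4 > 4 = 2², so this pole is outside the contour.
  |-1/3|² = 1/9 < 4 = 2², so this pole is inside the contour.

With P(z) = -z^4 - 2*z^3 - z^2 + z and Q(z) = z^3 + 4*z^2 - 3*I*z^2/2 + 38*z/9 - 37*I*z/6 + 1 - 17*I/9, each pole is simple, so Res(f, z₀) = P(z₀)/Q'(z₀) with Q'(z) = 3*z^2 + 8*z - 3*I*z + 38/9 - 37*I/6.
  Res(f, -1/3) = P(-1/3)/Q'(-1/3) = (-31/81)/(17/9 - 31*I/6) = -2108/88245 - 1922*I/29415

∮_C f(z) dz = 2πi · (-2108/88245 - 1922*I/29415) = pi*(3844/29415 - 4216*I/88245)

Final answer: pi*(3844/29415 - 4216*I/88245)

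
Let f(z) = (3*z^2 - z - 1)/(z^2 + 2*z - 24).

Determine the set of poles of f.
The singularities of f are the zeros of the denominator. Factoring,
  z^2 + 2*z - 24 = (z - 4)*(z + 6)
so the candidates are z = 4, z = -6.

Check the numerator P(z) = 3*z^2 - z - 1 at each one:
  P(4) = 43 ≠ 0, so z = 4 is a (simple) pole.
  P(-6) = 113 ≠ 0, so z = -6 is a (simple) pole.

Poles of f: {-6, 4}

Final answer: {-6, 4}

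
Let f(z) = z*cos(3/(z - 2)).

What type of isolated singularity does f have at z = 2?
Let u = z - 2. Then
  cos(3/u) = Σ_{k≥0} (-1)^k (3)^(2k)/((2k)!·u^(2k)) = 1 - 9/(2*u^2) + 27/(8*u^4) + ...
which has infinitely many negative powers of u, so cos(3/(z - 2)) has an essential singularity at z = 2.
The extra factor z is a nonzero polynomial; if the product had at most a pole at z = 2, dividing by that polynomial would leave cos(3/(z - 2)) with at most a pole too — contradiction. (Equivalently, the product's Laurent series still has infinitely many negative powers.)
So the singularity is essential.

Final answer: essential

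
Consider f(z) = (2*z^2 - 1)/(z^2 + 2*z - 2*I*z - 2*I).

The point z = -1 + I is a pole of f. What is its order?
Factor the denominator:
  z^2 + 2*z - 2*I*z - 2*I = (z + 1 - I)^2

The numerator P(z) = 2*z^2 - 1 has P(-1 + I) = -1 - 4*I ≠ 0, so no factor of (z + 1 - I) cancels.
Near z = -1 + I we can therefore write f(z) = g(z)/(z + 1 - I)^2 with g analytic at -1 + I and g(-1 + I) ≠ 0 (g is just the numerator).

Hence z = -1 + I is a pole of order 2.

Final answer: 2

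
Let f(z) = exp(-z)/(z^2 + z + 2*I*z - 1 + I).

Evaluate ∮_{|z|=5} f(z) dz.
By the residue theorem, ∮_C f(z) dz = 2πi · (sum of the residues of f at the poles inside |z| = 5).

The denominator factors as (z + I)*(z + 1 + I), so the singularities of f are simple poles at z = -I, z = -1 - I.
  |-I|² = 1 < 25 = 5², so this pole is inside the contour.
  |-1 - I|² = 2 < 25 = 5², so this pole is inside the contour.

With P(z) = exp(-z) and Q(z) = z^2 + z + 2*I*z - 1 + I, each pole is simple, so Res(f, z₀) = P(z₀)/Q'(z₀) with Q'(z) = 2*z + 1 + 2*I.
  Res(f, -I) = P(-I)/Q'(-I) = (exp(I))/(1) = exp(I)
  Res(f, -1 - I) = P(-1 - I)/Q'(-1 - I) = (exp(1 + I))/(-1) = -exp(1 + I)

Sum of residues inside C: -exp(1 + I) + exp(I)
∮_C f(z) dz = 2πi · (-exp(1 + I) + exp(I)) = -2*I*pi*exp(1 + I) + 2*I*pi*exp(I)

Final answer: -2*I*pi*exp(1 + I) + 2*I*pi*exp(I)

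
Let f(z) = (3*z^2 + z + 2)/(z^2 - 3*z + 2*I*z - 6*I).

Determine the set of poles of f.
The singularities of f are the zeros of the denominator. Factoring,
  z^2 - 3*z + 2*I*z - 6*I = (z - 3)*(z + 2*I)
so the candidates are z = 3, z = -2*I.

Check the numerator P(z) = 3*z^2 + z + 2 at each one:
  P(3) = 32 ≠ 0, so z = 3 is a (simple) pole.
  P(-2*I) = -10 - 2*I ≠ 0, so z = -2*I is a (simple) pole.

Poles of f: {-2*I, 3}

Final answer: {-2*I, 3}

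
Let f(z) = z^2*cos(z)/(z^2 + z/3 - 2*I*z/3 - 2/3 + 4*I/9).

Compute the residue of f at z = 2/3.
Write f(z) = P(z)/Q(z) with P(z) = z^2*cos(z) and Q(z) = z^2 + z/3 - 2*I*z/3 - 2/3 + 4*I/9.
The denominator factors as Q(z) = (z + 1 - 2*I/3)*(z - 2/3), so z = 2/3 is a simple zero of Q and P is analytic there; z = 2/3 is therefore a simple pole and
  Res(f, z₀) = P(z₀)/Q'(z₀).

Q'(z) = 2*z + 1/3 - 2*I/3, so Q'(2/3) = 5/3 - 2*I/3.
P(2/3) = 4*cos(2/3)/9.

Res(f, 2/3) = (4*cos(2/3)/9)/(5/3 - 2*I/3) = (20/87 + 8*I/87)*cos(2/3)

Final answer: (20/87 + 8*I/87)*cos(2/3)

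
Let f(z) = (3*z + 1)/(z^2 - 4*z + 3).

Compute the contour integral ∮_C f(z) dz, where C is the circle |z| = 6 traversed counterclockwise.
By the residue theorem, ∮_C f(z) dz = 2πi · (sum of the residues of f at the poles inside |z| = 6).

The denominator factors as (z - 3)*(z - 1), so the singularities of f are simple poles at z = 3, z = 1.
  |3|² = 9 < 36 = 6², so this pole is inside the contour.
  |1|² = 1 < 36 = 6², so this pole is inside the contour.

With P(z) = 3*z + 1 and Q(z) = z^2 - 4*z + 3, each pole is simple, so Res(f, z₀) = P(z₀)/Q'(z₀) with Q'(z) = 2*z - 4.
  Res(f, 3) = P(3)/Q'(3) = (10)/(2) = 5
  Res(f, 1) = P(1)/Q'(1) = (4)/(-2) = -2

Sum of residues inside C: 3
∮_C f(z) dz = 2πi · (3) = 6*I*pi

Final answer: 6*I*pi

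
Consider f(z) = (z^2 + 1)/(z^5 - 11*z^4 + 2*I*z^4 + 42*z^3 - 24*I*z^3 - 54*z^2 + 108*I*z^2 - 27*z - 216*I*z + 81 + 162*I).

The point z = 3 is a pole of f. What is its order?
Factor the denominator:
  z^5 - 11*z^4 + 2*I*z^4 + 42*z^3 - 24*I*z^3 - 54*z^2 + 108*I*z^2 - 27*z - 216*I*z + 81 + 162*I = (z - 3)^4*(z + 1 + 2*I)

The numerator P(z) = z^2 + 1 has P(3) = 10 ≠ 0, so no factor of (z - 3) cancels.
Near z = 3 we can therefore write f(z) = g(z)/(z - 3)^4 with g analytic at 3 and g(3) ≠ 0 (g is the numerator divided by the remaining denominator factors).

Hence z = 3 is a pole of order 4.

Final answer: 4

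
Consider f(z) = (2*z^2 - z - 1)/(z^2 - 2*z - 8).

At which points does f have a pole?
The singularities of f are the zeros of the denominator. Factoring,
  z^2 - 2*z - 8 = (z + 2)*(z - 4)
so the candidates are z = -2, z = 4.

Check the numerator P(z) = 2*z^2 - z - 1 at each one:
  P(-2) = 9 ≠ 0, so z = -2 is a (simple) pole.
  P(4) = 27 ≠ 0, so z = 4 is a (simple) pole.

Poles of f: {-2, 4}

Final answer: {-2, 4}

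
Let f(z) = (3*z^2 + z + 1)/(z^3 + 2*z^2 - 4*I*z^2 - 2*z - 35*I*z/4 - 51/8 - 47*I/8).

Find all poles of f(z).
{-3/2 - I/2, -1 + 3*I/2, 1/2 + 3*I}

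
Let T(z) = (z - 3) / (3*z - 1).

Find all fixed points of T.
{1/3 - 2*sqrt(2)*I/3, 1/3 + 2*sqrt(2)*I/3}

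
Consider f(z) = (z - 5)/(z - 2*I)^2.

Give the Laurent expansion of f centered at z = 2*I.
Put w = z - (2*I), i.e. z = w + 2*I. The denominator is w^2, so it suffices to rewrite the numerator in powers of w.

P(z) = z - 5
P(w + 2*I) = -5 + 2*I + w

Dividing each term by w^2:
  f = (-5 + 2*I)/w^2 + 1/w

Substituting back w = z - 2*I:
  f(z) = (-5 + 2*I)/(z - 2*I)^2 + 1/(z - 2*I)

The series is finite because the numerator is a polynomial; the negative powers form the principal part, and the coefficient of 1/(z - 2*I) gives Res(f, 2*I) = 1.

Final answer: (-5 + 2*I)/(z - 2*I)^2 + 1/(z - 2*I)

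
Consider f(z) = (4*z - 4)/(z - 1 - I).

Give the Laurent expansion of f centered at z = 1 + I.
Put w = z - (1 + I), i.e. z = w + 1 + I. The denominator is w, so it suffices to rewrite the numerator in powers of w.

P(z) = 4*z - 4
P(w + 1 + I) = 4*I + 4*w

Dividing each term by w:
  f = 4*I/w + 4

Substituting back w = z - 1 - I:
  f(z) = 4*I/(z - 1 - I) + 4

The series is finite because the numerator is a polynomial; the negative powers form the principal part, and the coefficient of 1/(z - 1 - I) gives Res(f, 1 + I) = 4*I.

Final answer: 4*I/(z - 1 - I) + 4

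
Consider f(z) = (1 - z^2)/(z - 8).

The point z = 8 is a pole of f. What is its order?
Factor the denominator:
  z - 8 = (z - 8)

The numerator P(z) = 1 - z^2 has P(8) = -63 ≠ 0, so no factor of (z - 8) cancels.
Near z = 8 we can therefore write f(z) = g(z)/(z - 8) with g analytic at 8 and g(8) ≠ 0 (g is just the numerator).

Hence z = 8 is a pole of order 1.

Final answer: 1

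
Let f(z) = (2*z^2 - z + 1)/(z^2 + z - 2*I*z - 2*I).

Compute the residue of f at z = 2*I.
Write f(z) = P(z)/Q(z) with P(z) = 2*z^2 - z + 1 and Q(z) = z^2 + z - 2*I*z - 2*I.
The denominator factors as Q(z) = (z + 1)*(z - 2*I), so z = 2*I is a simple zero of Q and P is analytic there; z = 2*I is therefore a simple pole and
  Res(f, z₀) = P(z₀)/Q'(z₀).

Q'(z) = 2*z + 1 - 2*I, so Q'(2*I) = 1 + 2*I.
P(2*I) = -7 - 2*I.

Res(f, 2*I) = (-7 - 2*I)/(1 + 2*I) = -11/5 + 12*I/5

Final answer: -11/5 + 12*I/5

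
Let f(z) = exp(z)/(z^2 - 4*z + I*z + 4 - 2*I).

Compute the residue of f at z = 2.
-I*exp(2)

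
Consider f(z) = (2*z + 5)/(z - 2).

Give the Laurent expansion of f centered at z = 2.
Put w = z - (2), i.e. z = w + 2. The denominator is w, so it suffices to rewrite the numerator in powers of w.

P(z) = 2*z + 5
P(w + 2) = 9 + 2*w

Dividing each term by w:
  f = 9/w + 2

Substituting back w = z - 2:
  f(z) = 9/(z - 2) + 2

The series is finite because the numerator is a polynomial; the negative powers form the principal part, and the coefficient of 1/(z - 2) gives Res(f, 2) = 9.

Final answer: 9/(z - 2) + 2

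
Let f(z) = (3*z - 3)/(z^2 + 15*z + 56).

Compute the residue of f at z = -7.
Write f(z) = P(z)/Q(z) with P(z) = 3*z - 3 and Q(z) = z^2 + 15*z + 56.
The denominator factors as Q(z) = (z + 8)*(z + 7), so z = -7 is a simple zero of Q and P is analytic there; z = -7 is therefore a simple pole and
  Res(f, z₀) = P(z₀)/Q'(z₀).

Q'(z) = 2*z + 15, so Q'(-7) = 1.
P(-7) = -24.

Res(f, -7) = (-24)/(1) = -24

Final answer: -24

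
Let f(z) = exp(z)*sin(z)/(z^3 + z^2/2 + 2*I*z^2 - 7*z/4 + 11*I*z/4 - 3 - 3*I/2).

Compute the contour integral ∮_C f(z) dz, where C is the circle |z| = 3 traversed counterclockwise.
pi*(116/425 - 12*I/425)*exp(-3/2 + I/2)*sin(3/2 - I/2) + pi*(-4/85 + 52*I/85)*exp(1 - I)*sin(1 - I) + pi*(-16/25 - 8*I/25)*exp(-3*I/2)*sinh(3/2)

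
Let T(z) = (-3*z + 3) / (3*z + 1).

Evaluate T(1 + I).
-9/25 - 12*I/25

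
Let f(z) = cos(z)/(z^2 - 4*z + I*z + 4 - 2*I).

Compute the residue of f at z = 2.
Write f(z) = P(z)/Q(z) with P(z) = cos(z) and Q(z) = z^2 - 4*z + I*z + 4 - 2*I.
The denominator factors as Q(z) = (z - 2 + I)*(z - 2), so z = 2 is a simple zero of Q and P is analytic there; z = 2 is therefore a simple pole and
  Res(f, z₀) = P(z₀)/Q'(z₀).

Q'(z) = 2*z - 4 + I, so Q'(2) = I.
P(2) = cos(2).

Res(f, 2) = (cos(2))/(I) = -I*cos(2)

Final answer: -I*cos(2)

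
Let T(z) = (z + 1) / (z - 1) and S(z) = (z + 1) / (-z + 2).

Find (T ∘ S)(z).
(T ∘ S)(z) = T(S(z)) = ((1)*S(z) + (1))/((1)*S(z) + (-1)). Multiply numerator and denominator by -z + 2:
  numerator:   (1)*(z + 1) + (1)*(-z + 2) = 3
  denominator: (1)*(z + 1) + (-1)*(-z + 2) = 2*z - 1
(T ∘ S)(z) = 3/(2*z - 1)

Final answer: 3/(2*z - 1)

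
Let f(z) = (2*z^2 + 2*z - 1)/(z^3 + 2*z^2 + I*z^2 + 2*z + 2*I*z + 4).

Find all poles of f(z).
The singularities of f are the zeros of the denominator. Factoring,
  z^3 + 2*z^2 + I*z^2 + 2*z + 2*I*z + 4 = (z + 2)*(z + 2*I)*(z - I)
so the candidates are z = -2, z = -2*I, z = I.

Check the numerator P(z) = 2*z^2 + 2*z - 1 at each one:
  P(-2) = 3 ≠ 0, so z = -2 is a (simple) pole.
  P(-2*I) = -9 - 4*I ≠ 0, so z = -2*I is a (simple) pole.
  P(I) = -3 + 2*I ≠ 0, so z = I is a (simple) pole.

Poles of f: {-2, -2*I, I}

Final answer: {-2, -2*I, I}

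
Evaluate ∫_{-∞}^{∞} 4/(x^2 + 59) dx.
4*sqrt(59)*pi/59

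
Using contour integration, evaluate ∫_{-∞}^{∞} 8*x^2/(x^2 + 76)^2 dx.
Let f(z) = 8*z^2/(z^2 + 76)^2. The denominator has no real zeros and deg Q - deg P = 2 ≥ 2, so the integral of f over the upper semicircle |z| = R tends to 0 as R → ∞. Closing the contour in the upper half-plane,
  ∫_{-∞}^{∞} f(x) dx = 2πi · Σ Res(f, z_k)  over the poles with Im z_k > 0.

Zeros of the denominator: z^2 + 76 = 0 gives z = ±2*sqrt(19)*I.
Upper half-plane: z = 2*sqrt(19)*I (a pole of order 2).

Write f(z) = g(z)/(z - 2*sqrt(19)*I)^2 with g(z) = 8*z^2/(z + 2*sqrt(19)*I)^2. For a double pole, Res(f, z₀) = g'(z₀):
  g'(z) = 32*sqrt(19)*I*z/(z + 2*sqrt(19)*I)^3
  Res(f, 2*sqrt(19)*I) = g'(2*sqrt(19)*I) = -sqrt(19)*I/19

∫_{-∞}^{∞} f(x) dx = 2πi · (-sqrt(19)*I/19) = 2*sqrt(19)*pi/19

Final answer: 2*sqrt(19)*pi/19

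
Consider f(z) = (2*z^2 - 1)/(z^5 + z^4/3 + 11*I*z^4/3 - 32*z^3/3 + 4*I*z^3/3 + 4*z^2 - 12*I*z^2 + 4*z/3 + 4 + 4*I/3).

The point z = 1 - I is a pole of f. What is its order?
Factor the denominator:
  z^5 + z^4/3 + 11*I*z^4/3 - 32*z^3/3 + 4*I*z^3/3 + 4*z^2 - 12*I*z^2 + 4*z/3 + 4 + 4*I/3 = (z - 1 + I)^3*(z + 1/3 - I/3)*(z + 3 + I)

The numerator P(z) = 2*z^2 - 1 has P(1 - I) = -1 - 4*I ≠ 0, so no factor of (z - 1 + I) cancels.
Near z = 1 - I we can therefore write f(z) = g(z)/(z - 1 + I)^3 with g analytic at 1 - I and g(1 - I) ≠ 0 (g is the numerator divided by the remaining denominator factors).

Hence z = 1 - I is a pole of order 3.

Final answer: 3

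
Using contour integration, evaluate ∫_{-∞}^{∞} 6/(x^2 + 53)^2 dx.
Let f(z) = 6/(z^2 + 53)^2. The denominator has no real zeros and deg Q - deg P = 4 ≥ 2, so the integral of f over the upper semicircle |z| = R tends to 0 as R → ∞. Closing the contour in the upper half-plane,
  ∫_{-∞}^{∞} f(x) dx = 2πi · Σ Res(f, z_k)  over the poles with Im z_k > 0.

Zeros of the denominator: z^2 + 53 = 0 gives z = ±sqrt(53)*I.
Upper half-plane: z = sqrt(53)*I (a pole of order 2).

Write f(z) = g(z)/(z - sqrt(53)*I)^2 with g(z) = 6/(z + sqrt(53)*I)^2. For a double pole, Res(f, z₀) = g'(z₀):
  g'(z) = -12/(z + sqrt(53)*I)^3
  Res(f, sqrt(53)*I) = g'(sqrt(53)*I) = -3*sqrt(53)*I/5618

∫_{-∞}^{∞} f(x) dx = 2πi · (-3*sqrt(53)*I/5618) = 3*sqrt(53)*pi/2809

Final answer: 3*sqrt(53)*pi/2809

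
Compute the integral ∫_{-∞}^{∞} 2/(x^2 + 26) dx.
sqrt(26)*pi/13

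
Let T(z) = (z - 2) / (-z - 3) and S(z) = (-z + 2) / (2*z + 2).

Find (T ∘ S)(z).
(5*z + 2)/(5*z + 8)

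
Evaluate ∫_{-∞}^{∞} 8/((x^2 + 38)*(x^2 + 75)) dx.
Let f(z) = 8/((z^2 + 38)*(z^2 + 75)). The denominator has no real zeros and deg Q - deg P = 4 ≥ 2, so the integral of f over the upper semicircle |z| = R tends to 0 as R → ∞. Closing the contour in the upper half-plane,
  ∫_{-∞}^{∞} f(x) dx = 2πi · Σ Res(f, z_k)  over the poles with Im z_k > 0.

Zeros of the denominator: z^2 + 38 = 0 gives z = ±sqrt(38)*I; z^2 + 75 = 0 gives z = ±5*sqrt(3)*I.
Upper half-plane: z = 5*sqrt(3)*I, z = sqrt(38)*I (simple).

Each pole is a simple zero of Q(z) = z^4 + 113*z^2 + 2850, so Res(f, z₀) = P(z₀)/Q'(z₀) with P(z) = 8, Q'(z) = 4*z^3 + 226*z:
  Res(f, 5*sqrt(3)*I) = (8)/(-370*sqrt(3)*I) = 4*sqrt(3)*I/555
  Res(f, sqrt(38)*I) = (8)/(74*sqrt(38)*I) = -2*sqrt(38)*I/703

Sum of residues: 2*I*(-15*sqrt(38) + 38*sqrt(3))/10545
∫_{-∞}^{∞} f(x) dx = 2πi · (2*I*(-15*sqrt(38) + 38*sqrt(3))/10545) = 4*pi*(-38*sqrt(3) + 15*sqrt(38))/10545

Final answer: 4*pi*(-38*sqrt(3) + 15*sqrt(38))/10545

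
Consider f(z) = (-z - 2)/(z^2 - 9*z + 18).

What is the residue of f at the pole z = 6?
-8/3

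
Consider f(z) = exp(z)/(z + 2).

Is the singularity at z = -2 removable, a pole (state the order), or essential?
Write f(z) = g(z)/(z + 2) with g(z) = exp(z).
g is entire and g(-2) = exp(-2) ≠ 0, so no factor of (z + 2) cancels: the Laurent expansion of f about z = -2 starts at the power -1, i.e. lim_{z→z₀} (z - z₀) f(z) = exp(-2) is finite and nonzero.
So z = -2 is a pole of order 1.

Final answer: pole of order 1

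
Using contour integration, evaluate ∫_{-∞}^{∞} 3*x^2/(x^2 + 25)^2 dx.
Let f(z) = 3*z^2/(z^2 + 25)^2. The denominator has no real zeros and deg Q - deg P = 2 ≥ 2, so the integral of f over the upper semicircle |z| = R tends to 0 as R → ∞. Closing the contour in the upper half-plane,
  ∫_{-∞}^{∞} f(x) dx = 2πi · Σ Res(f, z_k)  over the poles with Im z_k > 0.

Zeros of the denominator: z^2 + 25 = 0 gives z = ±5*I.
Upper half-plane: z = 5*I (a pole of order 2).

Write f(z) = g(z)/(z - 5*I)^2 with g(z) = 3*z^2/(z + 5*I)^2. For a double pole, Res(f, z₀) = g'(z₀):
  g'(z) = 30*I*z/(z + 5*I)^3
  Res(f, 5*I) = g'(5*I) = -3*I/20

∫_{-∞}^{∞} f(x) dx = 2πi · (-3*I/20) = 3*pi/10

Final answer: 3*pi/10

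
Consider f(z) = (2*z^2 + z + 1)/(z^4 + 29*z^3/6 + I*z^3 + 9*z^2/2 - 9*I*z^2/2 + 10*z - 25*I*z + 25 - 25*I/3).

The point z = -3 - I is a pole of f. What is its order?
Factor the denominator:
  z^4 + 29*z^3/6 + I*z^3 + 9*z^2/2 - 9*I*z^2/2 + 10*z - 25*I*z + 25 - 25*I/3 = (z + 3 + I)^2*(z + 1/3 + I)*(z - 3/2 - 2*I)

The numerator P(z) = 2*z^2 + z + 1 has P(-3 - I) = 14 + 11*I ≠ 0, so no factor of (z + 3 + I) cancels.
Near z = -3 - I we can therefore write f(z) = g(z)/(z + 3 + I)^2 with g analytic at -3 - I and g(-3 - I) ≠ 0 (g is the numerator divided by the remaining denominator factors).

Hence z = -3 - I is a pole of order 2.

Final answer: 2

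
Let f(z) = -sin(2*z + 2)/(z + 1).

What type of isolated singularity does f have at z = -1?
Let u = z + 1. The argument of sin is 2*z + 2 = 2u, so
  f = -sin(2u)/u = -((2u) - (2u)^3/6 + ...)/u = -2 + (4/3)*u^2 - ...
The Laurent expansion about u = 0 has no negative powers; equivalently lim_{z→-1} f(z) = -2 exists and is finite.
So the singularity is removable.

Final answer: removable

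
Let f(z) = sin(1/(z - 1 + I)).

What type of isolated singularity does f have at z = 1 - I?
Let u = z - 1 + I. Then
  sin(1/u) = Σ_{k≥0} (-1)^k (1)^(2k+1)/((2k+1)!·u^(2k+1)) = 1/u - 1/(6*u^3) + 1/(120*u^5) + ...
which has infinitely many negative powers of u, so sin(1/(z - 1 + I)) has an essential singularity at z = 1 - I.
So the singularity is essential.

Final answer: essential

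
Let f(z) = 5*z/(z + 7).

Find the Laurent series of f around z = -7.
Put w = z - (-7), i.e. z = w - 7. The denominator is w, so it suffices to rewrite the numerator in powers of w.

P(z) = 5*z
P(w - 7) = -35 + 5*w

Dividing each term by w:
  f = -35/w + 5

Substituting back w = z + 7:
  f(z) = -35/(z + 7) + 5

The series is finite because the numerator is a polynomial; the negative powers form the principal part, and the coefficient of 1/(z + 7) gives Res(f, -7) = -35.

Final answer: -35/(z + 7) + 5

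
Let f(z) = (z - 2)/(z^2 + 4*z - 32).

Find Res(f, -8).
Write f(z) = P(z)/Q(z) with P(z) = z - 2 and Q(z) = z^2 + 4*z - 32.
The denominator factors as Q(z) = (z + 8)*(z - 4), so z = -8 is a simple zero of Q and P is analytic there; z = -8 is therefore a simple pole and
  Res(f, z₀) = P(z₀)/Q'(z₀).

Q'(z) = 2*z + 4, so Q'(-8) = -12.
P(-8) = -10.

Res(f, -8) = (-10)/(-12) = 5/6

Final answer: 5/6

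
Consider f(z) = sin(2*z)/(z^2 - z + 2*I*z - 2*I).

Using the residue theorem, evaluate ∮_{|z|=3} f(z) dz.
By the residue theorem, ∮_C f(z) dz = 2πi · (sum of the residues of f at the poles inside |z| = 3).

The denominator factors as (z - 1)*(z + 2*I), so the singularities of f are simple poles at z = 1, z = -2*I.
  |1|² = 1 < 9 = 3², so this pole is inside the contour.
  |-2*I|² = 4 < 9 = 3², so this pole is inside the contour.

With P(z) = sin(2*z) and Q(z) = z^2 - z + 2*I*z - 2*I, each pole is simple, so Res(f, z₀) = P(z₀)/Q'(z₀) with Q'(z) = 2*z - 1 + 2*I.
  Res(f, 1) = P(1)/Q'(1) = (sin(2))/(1 + 2*I) = (1/5 - 2*I/5)*sin(2)
  Res(f, -2*I) = P(-2*I)/Q'(-2*I) = (-I*sinh(4))/(-1 - 2*I) = (2/5 + I/5)*sinh(4)

Sum of residues inside C: (1/5 - 2*I/5)*sin(2) + (2/5 + I/5)*sinh(4)
∮_C f(z) dz = 2πi · ((1/5 - 2*I/5)*sin(2) + (2/5 + I/5)*sinh(4)) = pi*(4/5 + 2*I/5)*sin(2) + pi*(-2/5 + 4*I/5)*sinh(4)

Final answer: pi*(4/5 + 2*I/5)*sin(2) + pi*(-2/5 + 4*I/5)*sinh(4)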